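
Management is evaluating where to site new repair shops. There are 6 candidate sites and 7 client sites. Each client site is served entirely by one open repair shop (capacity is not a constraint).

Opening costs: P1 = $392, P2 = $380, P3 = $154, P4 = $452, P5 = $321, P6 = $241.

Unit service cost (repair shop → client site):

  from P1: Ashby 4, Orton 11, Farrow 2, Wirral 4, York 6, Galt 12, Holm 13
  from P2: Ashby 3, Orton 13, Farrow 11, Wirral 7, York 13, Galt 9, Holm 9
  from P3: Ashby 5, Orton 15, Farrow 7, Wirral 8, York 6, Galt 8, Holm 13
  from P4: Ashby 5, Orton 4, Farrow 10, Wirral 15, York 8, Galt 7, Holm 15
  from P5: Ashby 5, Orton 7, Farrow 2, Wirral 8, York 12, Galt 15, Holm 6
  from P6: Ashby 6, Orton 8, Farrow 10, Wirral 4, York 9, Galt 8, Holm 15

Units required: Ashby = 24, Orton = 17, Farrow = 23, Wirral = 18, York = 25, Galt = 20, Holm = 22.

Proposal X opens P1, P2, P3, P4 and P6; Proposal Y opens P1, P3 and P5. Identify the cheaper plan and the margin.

Proposal Y is cheaper by 723.

Proposal X: {P1, P2, P3, P4, P6}: Ashby→P2 3·24=72, Orton→P4 4·17=68, Farrow→P1 2·23=46, Wirral→P1 4·18=72, York→P1 6·25=150, Galt→P4 7·20=140, Holm→P2 9·22=198. Service 746; fixed 1619; total 2365.
Proposal Y: {P1, P3, P5}: Ashby→P1 4·24=96, Orton→P5 7·17=119, Farrow→P1 2·23=46, Wirral→P1 4·18=72, York→P1 6·25=150, Galt→P3 8·20=160, Holm→P5 6·22=132. Service 775; fixed 867; total 1642.
Difference: |2365 − 1642| = 723.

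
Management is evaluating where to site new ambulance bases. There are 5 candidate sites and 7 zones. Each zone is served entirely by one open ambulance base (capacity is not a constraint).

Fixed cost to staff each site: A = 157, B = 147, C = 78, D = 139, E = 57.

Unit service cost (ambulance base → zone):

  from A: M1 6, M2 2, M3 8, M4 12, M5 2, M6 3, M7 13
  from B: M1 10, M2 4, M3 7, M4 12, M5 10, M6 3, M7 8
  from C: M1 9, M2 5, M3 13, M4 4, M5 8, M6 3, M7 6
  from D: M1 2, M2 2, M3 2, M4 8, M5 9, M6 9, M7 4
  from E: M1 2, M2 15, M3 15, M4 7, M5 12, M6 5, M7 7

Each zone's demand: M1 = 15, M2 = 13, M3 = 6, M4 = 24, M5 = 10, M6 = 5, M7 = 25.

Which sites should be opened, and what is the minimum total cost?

Open C and D; minimum total cost 576.

For any fixed open set, each zone goes to its cheapest open site; total = fixed + service.
{C, D}: M1→D 2·15=30, M2→D 2·13=26, M3→D 2·6=12, M4→C 4·24=96, M5→C 8·10=80, M6→C 3·5=15, M7→D 4·25=100. Service 359; fixed 217; total 576.
{C, D, E}: M1→D 2·15=30, M2→D 2·13=26, M3→D 2·6=12, M4→C 4·24=96, M5→C 8·10=80, M6→C 3·5=15, M7→D 4·25=100. Service 359; fixed 274; total 633.
{D}: service 495 + fixed 139 = 634
{A, B, C, D, E}: service 299 + fixed 578 = 877
No other subset beats 576.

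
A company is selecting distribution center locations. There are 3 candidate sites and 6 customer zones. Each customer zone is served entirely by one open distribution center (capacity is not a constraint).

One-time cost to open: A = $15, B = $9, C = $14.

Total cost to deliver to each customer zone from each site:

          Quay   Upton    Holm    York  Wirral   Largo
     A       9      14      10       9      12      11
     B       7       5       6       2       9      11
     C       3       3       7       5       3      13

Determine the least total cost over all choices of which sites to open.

For any fixed open set, each customer zone goes to its cheapest open site; total = fixed + service.
{C}: Quay→C 3, Upton→C 3, Holm→C 7, York→C 5, Wirral→C 3, Largo→C 13. Service 34; fixed 14; total 48.
{B}: Quay→B 7, Upton→B 5, Holm→B 6, York→B 2, Wirral→B 9, Largo→B 11. Service 40; fixed 9; total 49.
{B, C}: Quay→C 3, Upton→C 3, Holm→B 6, York→B 2, Wirral→C 3, Largo→B 11. Service 28; fixed 23; total 51.
{A, B, C}: Quay→C 3, Upton→C 3, Holm→B 6, York→B 2, Wirral→C 3, Largo→A 11. Service 28; fixed 38; total 66.
No other subset beats 48.

Minimum total cost: 48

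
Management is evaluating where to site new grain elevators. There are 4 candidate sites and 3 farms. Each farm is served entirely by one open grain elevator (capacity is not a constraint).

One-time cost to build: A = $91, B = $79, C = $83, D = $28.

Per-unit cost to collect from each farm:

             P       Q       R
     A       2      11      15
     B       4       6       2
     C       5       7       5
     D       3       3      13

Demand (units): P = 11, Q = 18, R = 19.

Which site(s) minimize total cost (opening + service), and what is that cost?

For any fixed open set, each farm goes to its cheapest open site; total = fixed + service.
{B, D}: P→D 3·11=33, Q→D 3·18=54, R→B 2·19=38. Service 125; fixed 107; total 232.
{B}: service 190 + fixed 79 = 269
{C, D}: service 182 + fixed 111 = 293
{A, B, C, D}: service 114 + fixed 281 = 395
(All 15 nonempty subsets were checked; B and D is lowest.)

Open B and D; minimum total cost 232.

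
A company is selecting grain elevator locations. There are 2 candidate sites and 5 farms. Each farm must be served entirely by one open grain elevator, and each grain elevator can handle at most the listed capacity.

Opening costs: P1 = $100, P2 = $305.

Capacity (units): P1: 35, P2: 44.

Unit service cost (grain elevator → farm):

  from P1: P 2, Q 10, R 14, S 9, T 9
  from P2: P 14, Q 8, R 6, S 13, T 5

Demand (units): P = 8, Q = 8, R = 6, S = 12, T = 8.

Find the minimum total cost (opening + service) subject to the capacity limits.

Minimum total cost: 669

Open {P1, P2}: P→P1 2·8=16, Q→P2 8·8=64, R→P2 6·6=36, S→P1 9·12=108, T→P2 5·8=40.
Loads: P1 carries 20/35, P2 carries 22/44. Service 264; fixed 405; total 669.
Next best feasible plan costs 685.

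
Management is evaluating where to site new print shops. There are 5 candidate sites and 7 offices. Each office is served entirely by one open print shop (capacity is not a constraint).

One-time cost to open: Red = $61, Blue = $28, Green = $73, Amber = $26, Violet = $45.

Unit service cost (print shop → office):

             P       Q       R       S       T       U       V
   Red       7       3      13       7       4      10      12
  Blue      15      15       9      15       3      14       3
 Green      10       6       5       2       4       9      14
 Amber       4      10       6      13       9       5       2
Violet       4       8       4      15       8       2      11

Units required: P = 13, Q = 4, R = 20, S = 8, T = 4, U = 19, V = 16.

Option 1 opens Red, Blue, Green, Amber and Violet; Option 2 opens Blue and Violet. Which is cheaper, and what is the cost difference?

Option 1: {Red, Blue, Green, Amber, Violet}: P→Amber 4·13=52, Q→Red 3·4=12, R→Violet 4·20=80, S→Green 2·8=16, T→Blue 3·4=12, U→Violet 2·19=38, V→Amber 2·16=32. Service 242; fixed 233; total 475.
Option 2: {Blue, Violet}: P→Violet 4·13=52, Q→Violet 8·4=32, R→Violet 4·20=80, S→Blue 15·8=120, T→Blue 3·4=12, U→Violet 2·19=38, V→Blue 3·16=48. Service 382; fixed 73; total 455.
Difference: |475 − 455| = 20.

Option 2 is cheaper by 20.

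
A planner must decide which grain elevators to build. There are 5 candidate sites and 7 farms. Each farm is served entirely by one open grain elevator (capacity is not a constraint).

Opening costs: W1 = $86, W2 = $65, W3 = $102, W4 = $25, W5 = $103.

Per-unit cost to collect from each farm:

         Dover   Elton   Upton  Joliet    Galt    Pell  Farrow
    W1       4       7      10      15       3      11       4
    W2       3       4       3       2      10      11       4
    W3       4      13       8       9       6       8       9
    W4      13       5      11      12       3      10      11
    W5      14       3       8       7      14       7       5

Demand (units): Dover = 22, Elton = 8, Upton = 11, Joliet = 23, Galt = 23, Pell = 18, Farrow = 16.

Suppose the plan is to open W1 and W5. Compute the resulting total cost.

Each farm is assigned to its cheapest site among the open ones.
{W1, W5}: Dover→W1 4·22=88, Elton→W5 3·8=24, Upton→W5 8·11=88, Joliet→W5 7·23=161, Galt→W1 3·23=69, Pell→W5 7·18=126, Farrow→W1 4·16=64. Service 620; fixed 189; total 809.

Total cost: 809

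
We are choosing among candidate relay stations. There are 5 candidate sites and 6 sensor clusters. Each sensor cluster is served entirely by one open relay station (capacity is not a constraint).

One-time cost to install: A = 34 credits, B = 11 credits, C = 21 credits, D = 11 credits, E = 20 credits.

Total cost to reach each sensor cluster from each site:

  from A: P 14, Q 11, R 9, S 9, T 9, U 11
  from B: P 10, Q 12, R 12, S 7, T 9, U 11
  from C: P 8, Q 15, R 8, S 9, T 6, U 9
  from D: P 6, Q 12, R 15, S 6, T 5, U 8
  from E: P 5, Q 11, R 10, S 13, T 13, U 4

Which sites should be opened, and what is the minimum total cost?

For any fixed open set, each sensor cluster goes to its cheapest open site; total = fixed + service.
{D}: P→D 6, Q→D 12, R→D 15, S→D 6, T→D 5, U→D 8. Service 52; fixed 11; total 63.
{B, D}: service 49 + fixed 22 = 71
{B}: service 61 + fixed 11 = 72
{A, B, C, D, E}: P→E 5, Q→A 11, R→C 8, S→D 6, T→D 5, U→E 4. Service 39; fixed 97; total 136.
No other subset beats 63.

Open D only; minimum total cost 63.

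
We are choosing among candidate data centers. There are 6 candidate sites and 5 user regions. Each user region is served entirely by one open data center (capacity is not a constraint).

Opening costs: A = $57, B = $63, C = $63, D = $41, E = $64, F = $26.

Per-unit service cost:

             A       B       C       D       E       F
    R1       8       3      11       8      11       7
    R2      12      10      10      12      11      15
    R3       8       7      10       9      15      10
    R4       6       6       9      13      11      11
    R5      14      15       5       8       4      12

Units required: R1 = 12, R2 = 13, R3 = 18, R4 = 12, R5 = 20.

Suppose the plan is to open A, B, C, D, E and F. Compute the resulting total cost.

Total cost: 758

Each user region is assigned to its cheapest site among the open ones.
{A, B, C, D, E, F}: R1→B 3·12=36, R2→B 10·13=130, R3→B 7·18=126, R4→A 6·12=72, R5→E 4·20=80. Service 444; fixed 314; total 758.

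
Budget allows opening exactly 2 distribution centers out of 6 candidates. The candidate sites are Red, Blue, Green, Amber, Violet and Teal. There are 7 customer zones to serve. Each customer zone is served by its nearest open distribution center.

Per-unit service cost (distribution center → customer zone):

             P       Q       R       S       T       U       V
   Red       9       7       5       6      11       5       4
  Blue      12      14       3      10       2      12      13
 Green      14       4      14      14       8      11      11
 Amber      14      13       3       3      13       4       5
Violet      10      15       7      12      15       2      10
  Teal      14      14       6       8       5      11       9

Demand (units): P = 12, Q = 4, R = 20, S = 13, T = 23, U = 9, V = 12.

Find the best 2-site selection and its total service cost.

Choose Red and Blue; total service cost 413.

With exactly 2 open, each customer zone uses its cheapest among the chosen.
{Red, Blue}: P→Red 9·12=108, Q→Red 7·4=28, R→Blue 3·20=60, S→Red 6·13=78, T→Blue 2·23=46, U→Red 5·9=45, V→Red 4·12=48. Service cost 413.
{Blue, Amber}: service cost 437
{Red, Teal}: service cost 522
Among all 15 size-2 choices, {Red, Blue} is lowest.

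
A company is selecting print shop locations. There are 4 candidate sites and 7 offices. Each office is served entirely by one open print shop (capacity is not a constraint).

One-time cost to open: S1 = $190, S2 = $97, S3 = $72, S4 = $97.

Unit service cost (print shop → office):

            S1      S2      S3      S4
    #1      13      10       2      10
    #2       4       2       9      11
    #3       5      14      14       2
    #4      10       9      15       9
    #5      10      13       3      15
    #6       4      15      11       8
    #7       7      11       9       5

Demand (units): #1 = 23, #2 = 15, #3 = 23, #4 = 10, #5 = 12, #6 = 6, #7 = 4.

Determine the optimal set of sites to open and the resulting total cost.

For any fixed open set, each office goes to its cheapest open site; total = fixed + service.
{S2, S3, S4}: #1→S3 2·23=46, #2→S2 2·15=30, #3→S4 2·23=46, #4→S2 9·10=90, #5→S3 3·12=36, #6→S4 8·6=48, #7→S4 5·4=20. Service 316; fixed 266; total 582.
{S3, S4}: #1→S3 2·23=46, #2→S3 9·15=135, #3→S4 2·23=46, #4→S4 9·10=90, #5→S3 3·12=36, #6→S4 8·6=48, #7→S4 5·4=20. Service 421; fixed 169; total 590.
{S1, S3}: service 409 + fixed 262 = 671
{S1, S2, S3, S4}: #1→S3 2·23=46, #2→S2 2·15=30, #3→S4 2·23=46, #4→S2 9·10=90, #5→S3 3·12=36, #6→S1 4·6=24, #7→S4 5·4=20. Service 292; fixed 456; total 748.
No other subset beats 582.

Open S2, S3 and S4; minimum total cost 582.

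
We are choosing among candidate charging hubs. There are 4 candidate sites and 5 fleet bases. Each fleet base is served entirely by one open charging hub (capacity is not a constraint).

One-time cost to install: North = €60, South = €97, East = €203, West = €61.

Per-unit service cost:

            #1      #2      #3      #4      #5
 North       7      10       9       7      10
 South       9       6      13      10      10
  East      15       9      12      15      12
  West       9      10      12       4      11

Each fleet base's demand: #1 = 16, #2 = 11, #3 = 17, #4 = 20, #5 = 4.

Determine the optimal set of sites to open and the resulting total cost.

Open North only; minimum total cost 615.

For any fixed open set, each fleet base goes to its cheapest open site; total = fixed + service.
{North}: #1→North 7·16=112, #2→North 10·11=110, #3→North 9·17=153, #4→North 7·20=140, #5→North 10·4=40. Service 555; fixed 60; total 615.
{North, West}: service 495 + fixed 121 = 616
{West}: service 582 + fixed 61 = 643
{North, South, East, West}: service 451 + fixed 421 = 872
No other subset beats 615.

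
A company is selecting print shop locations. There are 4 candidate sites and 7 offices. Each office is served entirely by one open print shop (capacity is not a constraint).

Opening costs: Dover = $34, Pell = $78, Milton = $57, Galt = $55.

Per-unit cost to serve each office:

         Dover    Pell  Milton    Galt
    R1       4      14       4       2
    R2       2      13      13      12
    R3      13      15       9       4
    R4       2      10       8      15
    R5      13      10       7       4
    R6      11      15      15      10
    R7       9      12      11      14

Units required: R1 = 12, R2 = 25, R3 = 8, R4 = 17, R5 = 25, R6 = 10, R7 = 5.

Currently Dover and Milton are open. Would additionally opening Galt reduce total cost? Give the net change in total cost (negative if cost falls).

Yes — net change −94 (cost falls by 94).

Current service cost with {Dover, Milton}: 534.
Adding Galt: each office re-picks its cheapest; new service cost 385, saving 149.
Extra fixed cost: 55. Net change = 55 − 149 = -94.
(Totals: 625 → 531.)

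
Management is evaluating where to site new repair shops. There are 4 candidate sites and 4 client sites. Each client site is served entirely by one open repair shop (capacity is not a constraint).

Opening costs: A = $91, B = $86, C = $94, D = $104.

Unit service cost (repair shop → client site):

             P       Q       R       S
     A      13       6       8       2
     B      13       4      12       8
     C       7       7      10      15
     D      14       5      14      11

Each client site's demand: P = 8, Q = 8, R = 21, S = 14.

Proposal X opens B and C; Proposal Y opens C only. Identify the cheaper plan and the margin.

Proposal X is cheaper by 36.

Proposal X: {B, C}: P→C 7·8=56, Q→B 4·8=32, R→C 10·21=210, S→B 8·14=112. Service 410; fixed 180; total 590.
Proposal Y: {C}: P→C 7·8=56, Q→C 7·8=56, R→C 10·21=210, S→C 15·14=210. Service 532; fixed 94; total 626.
Difference: |590 − 626| = 36.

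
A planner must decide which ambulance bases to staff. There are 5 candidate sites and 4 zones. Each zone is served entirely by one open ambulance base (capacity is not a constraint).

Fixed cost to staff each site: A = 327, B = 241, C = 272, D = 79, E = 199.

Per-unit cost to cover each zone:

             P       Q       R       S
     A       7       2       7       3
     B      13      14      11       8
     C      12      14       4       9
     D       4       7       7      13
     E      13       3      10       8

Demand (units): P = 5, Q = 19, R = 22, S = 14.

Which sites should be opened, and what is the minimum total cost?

Open D only; minimum total cost 568.

For any fixed open set, each zone goes to its cheapest open site; total = fixed + service.
{D}: P→D 4·5=20, Q→D 7·19=133, R→D 7·22=154, S→D 13·14=182. Service 489; fixed 79; total 568.
{A}: P→A 7·5=35, Q→A 2·19=38, R→A 7·22=154, S→A 3·14=42. Service 269; fixed 327; total 596.
{D, E}: P→D 4·5=20, Q→E 3·19=57, R→D 7·22=154, S→E 8·14=112. Service 343; fixed 278; total 621.
{A, B, C, D, E}: service 188 + fixed 1118 = 1306
No other subset beats 568.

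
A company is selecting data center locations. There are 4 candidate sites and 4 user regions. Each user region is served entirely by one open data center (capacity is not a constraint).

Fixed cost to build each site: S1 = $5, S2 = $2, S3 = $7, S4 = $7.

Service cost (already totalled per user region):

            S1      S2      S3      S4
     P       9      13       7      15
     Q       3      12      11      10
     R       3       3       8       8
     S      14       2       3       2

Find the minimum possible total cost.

For any fixed open set, each user region goes to its cheapest open site; total = fixed + service.
{S1, S2}: P→S1 9, Q→S1 3, R→S1 3, S→S2 2. Service 17; fixed 7; total 24.
{S1, S3}: service 16 + fixed 12 = 28
{S1, S2, S3}: P→S3 7, Q→S1 3, R→S1 3, S→S2 2. Service 15; fixed 14; total 29.
{S1, S2, S3, S4}: service 15 + fixed 21 = 36
(All 15 nonempty subsets were checked; S1 and S2 is lowest.)

Minimum total cost: 24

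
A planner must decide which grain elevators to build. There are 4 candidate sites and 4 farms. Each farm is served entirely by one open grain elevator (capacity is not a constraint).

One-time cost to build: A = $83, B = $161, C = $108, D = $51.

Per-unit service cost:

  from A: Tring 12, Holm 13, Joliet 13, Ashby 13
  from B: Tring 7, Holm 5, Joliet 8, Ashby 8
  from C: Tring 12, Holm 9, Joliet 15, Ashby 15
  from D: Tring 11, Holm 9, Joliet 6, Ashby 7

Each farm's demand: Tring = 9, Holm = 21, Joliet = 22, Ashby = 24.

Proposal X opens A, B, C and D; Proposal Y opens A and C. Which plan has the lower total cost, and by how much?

Proposal X: {A, B, C, D}: Tring→B 7·9=63, Holm→B 5·21=105, Joliet→D 6·22=132, Ashby→D 7·24=168. Service 468; fixed 403; total 871.
Proposal Y: {A, C}: Tring→A 12·9=108, Holm→C 9·21=189, Joliet→A 13·22=286, Ashby→A 13·24=312. Service 895; fixed 191; total 1086.
Difference: |871 − 1086| = 215.

Proposal X is cheaper by 215.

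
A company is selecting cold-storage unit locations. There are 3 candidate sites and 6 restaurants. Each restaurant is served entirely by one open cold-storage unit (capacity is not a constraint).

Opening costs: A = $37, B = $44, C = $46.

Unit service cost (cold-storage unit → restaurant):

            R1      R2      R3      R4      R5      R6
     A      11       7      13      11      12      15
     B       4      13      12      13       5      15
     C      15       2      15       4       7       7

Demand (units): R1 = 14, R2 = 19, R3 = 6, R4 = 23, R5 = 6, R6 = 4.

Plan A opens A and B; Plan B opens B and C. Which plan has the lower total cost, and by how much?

Plan B is cheaper by 279.

Plan A: {A, B}: R1→B 4·14=56, R2→A 7·19=133, R3→B 12·6=72, R4→A 11·23=253, R5→B 5·6=30, R6→A 15·4=60. Service 604; fixed 81; total 685.
Plan B: {B, C}: R1→B 4·14=56, R2→C 2·19=38, R3→B 12·6=72, R4→C 4·23=92, R5→B 5·6=30, R6→C 7·4=28. Service 316; fixed 90; total 406.
Difference: |685 − 406| = 279.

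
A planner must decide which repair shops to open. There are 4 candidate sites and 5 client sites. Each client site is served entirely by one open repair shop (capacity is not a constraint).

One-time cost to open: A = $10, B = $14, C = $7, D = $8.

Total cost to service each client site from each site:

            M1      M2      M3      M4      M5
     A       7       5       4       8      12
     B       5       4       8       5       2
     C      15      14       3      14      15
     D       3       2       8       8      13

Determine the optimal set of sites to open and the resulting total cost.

For any fixed open set, each client site goes to its cheapest open site; total = fixed + service.
{B}: M1→B 5, M2→B 4, M3→B 8, M4→B 5, M5→B 2. Service 24; fixed 14; total 38.
{B, C}: M1→B 5, M2→B 4, M3→C 3, M4→B 5, M5→B 2. Service 19; fixed 21; total 40.
{B, D}: service 20 + fixed 22 = 42
{A, B, C, D}: service 15 + fixed 39 = 54
No other subset beats 38.

Open B only; minimum total cost 38.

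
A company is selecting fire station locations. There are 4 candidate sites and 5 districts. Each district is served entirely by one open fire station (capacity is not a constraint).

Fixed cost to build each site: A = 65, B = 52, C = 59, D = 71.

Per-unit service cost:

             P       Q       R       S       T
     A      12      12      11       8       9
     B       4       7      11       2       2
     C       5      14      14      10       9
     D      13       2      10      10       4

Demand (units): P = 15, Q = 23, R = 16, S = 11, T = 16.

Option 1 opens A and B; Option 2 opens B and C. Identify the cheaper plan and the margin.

Option 1: {A, B}: P→B 4·15=60, Q→B 7·23=161, R→A 11·16=176, S→B 2·11=22, T→B 2·16=32. Service 451; fixed 117; total 568.
Option 2: {B, C}: P→B 4·15=60, Q→B 7·23=161, R→B 11·16=176, S→B 2·11=22, T→B 2·16=32. Service 451; fixed 111; total 562.
Difference: |568 − 562| = 6.

Option 2 is cheaper by 6.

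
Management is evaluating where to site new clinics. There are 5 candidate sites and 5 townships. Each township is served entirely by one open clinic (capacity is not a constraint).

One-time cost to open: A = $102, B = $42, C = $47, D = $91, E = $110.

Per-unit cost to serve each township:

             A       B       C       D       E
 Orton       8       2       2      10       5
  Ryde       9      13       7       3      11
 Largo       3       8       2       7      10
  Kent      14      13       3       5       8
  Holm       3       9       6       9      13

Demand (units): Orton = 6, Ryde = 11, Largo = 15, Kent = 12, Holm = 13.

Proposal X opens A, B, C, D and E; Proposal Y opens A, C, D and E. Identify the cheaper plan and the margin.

Proposal X: {A, B, C, D, E}: Orton→B 2·6=12, Ryde→D 3·11=33, Largo→C 2·15=30, Kent→C 3·12=36, Holm→A 3·13=39. Service 150; fixed 392; total 542.
Proposal Y: {A, C, D, E}: Orton→C 2·6=12, Ryde→D 3·11=33, Largo→C 2·15=30, Kent→C 3·12=36, Holm→A 3·13=39. Service 150; fixed 350; total 500.
Difference: |542 − 500| = 42.

Proposal Y is cheaper by 42.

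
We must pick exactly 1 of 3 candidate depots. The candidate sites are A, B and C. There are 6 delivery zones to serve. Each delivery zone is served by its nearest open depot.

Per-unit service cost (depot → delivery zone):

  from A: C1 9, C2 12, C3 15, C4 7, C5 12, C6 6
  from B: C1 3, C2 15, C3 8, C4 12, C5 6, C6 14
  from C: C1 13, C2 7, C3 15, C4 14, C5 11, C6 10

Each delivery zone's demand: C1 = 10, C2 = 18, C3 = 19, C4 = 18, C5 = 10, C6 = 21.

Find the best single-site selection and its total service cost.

Choose A only; total service cost 963.

With exactly 1 open, each delivery zone uses its cheapest among the chosen.
{A}: C1→A 9·10=90, C2→A 12·18=216, C3→A 15·19=285, C4→A 7·18=126, C5→A 12·10=120, C6→A 6·21=126. Service cost 963.
{B}: service cost 1022
{C}: service cost 1113
Among all 3 size-1 choices, {A} is lowest.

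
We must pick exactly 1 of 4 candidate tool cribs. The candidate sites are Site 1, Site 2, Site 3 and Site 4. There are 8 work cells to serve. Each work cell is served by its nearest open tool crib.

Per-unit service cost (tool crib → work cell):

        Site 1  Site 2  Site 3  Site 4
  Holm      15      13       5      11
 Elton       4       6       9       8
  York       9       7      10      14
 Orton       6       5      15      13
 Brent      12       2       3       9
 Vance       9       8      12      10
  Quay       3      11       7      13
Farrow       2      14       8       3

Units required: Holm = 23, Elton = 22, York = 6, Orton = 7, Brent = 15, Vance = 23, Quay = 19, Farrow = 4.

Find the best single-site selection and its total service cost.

Choose Site 3 only; total service cost 964.

With exactly 1 open, each work cell uses its cheapest among the chosen.
{Site 3}: Holm→Site 3 5·23=115, Elton→Site 3 9·22=198, York→Site 3 10·6=60, Orton→Site 3 15·7=105, Brent→Site 3 3·15=45, Vance→Site 3 12·23=276, Quay→Site 3 7·19=133, Farrow→Site 3 8·4=32. Service cost 964.
{Site 1}: service cost 981
{Site 2}: service cost 987
Among all 4 size-1 choices, {Site 3} is lowest.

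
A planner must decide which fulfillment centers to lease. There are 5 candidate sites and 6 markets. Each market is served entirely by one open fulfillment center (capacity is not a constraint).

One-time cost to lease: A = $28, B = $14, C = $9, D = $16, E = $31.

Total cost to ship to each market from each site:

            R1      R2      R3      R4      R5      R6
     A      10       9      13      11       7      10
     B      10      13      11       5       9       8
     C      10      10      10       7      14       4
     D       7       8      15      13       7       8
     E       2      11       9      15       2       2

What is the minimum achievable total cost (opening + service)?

Minimum total cost: 64

For any fixed open set, each market goes to its cheapest open site; total = fixed + service.
{C}: R1→C 10, R2→C 10, R3→C 10, R4→C 7, R5→C 14, R6→C 4. Service 55; fixed 9; total 64.
{C, D}: service 43 + fixed 25 = 68
{B}: service 56 + fixed 14 = 70
{A, B, C, D, E}: service 28 + fixed 98 = 126
No other subset beats 64.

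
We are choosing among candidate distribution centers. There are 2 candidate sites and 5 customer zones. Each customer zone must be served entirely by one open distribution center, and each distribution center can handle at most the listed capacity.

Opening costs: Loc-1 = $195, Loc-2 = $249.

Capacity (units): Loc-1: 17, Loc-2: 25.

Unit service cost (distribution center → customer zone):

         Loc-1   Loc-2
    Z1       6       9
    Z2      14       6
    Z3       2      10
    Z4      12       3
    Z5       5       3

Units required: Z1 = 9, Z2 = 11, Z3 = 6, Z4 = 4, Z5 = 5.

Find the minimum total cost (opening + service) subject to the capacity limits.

Minimum total cost: 603

Open {Loc-1, Loc-2}: Z1→Loc-1 6·9=54, Z2→Loc-2 6·11=66, Z3→Loc-1 2·6=12, Z4→Loc-2 3·4=12, Z5→Loc-2 3·5=15.
Loads: Loc-1 carries 15/17, Loc-2 carries 20/25. Service 159; fixed 444; total 603.
Next best feasible plan costs 640.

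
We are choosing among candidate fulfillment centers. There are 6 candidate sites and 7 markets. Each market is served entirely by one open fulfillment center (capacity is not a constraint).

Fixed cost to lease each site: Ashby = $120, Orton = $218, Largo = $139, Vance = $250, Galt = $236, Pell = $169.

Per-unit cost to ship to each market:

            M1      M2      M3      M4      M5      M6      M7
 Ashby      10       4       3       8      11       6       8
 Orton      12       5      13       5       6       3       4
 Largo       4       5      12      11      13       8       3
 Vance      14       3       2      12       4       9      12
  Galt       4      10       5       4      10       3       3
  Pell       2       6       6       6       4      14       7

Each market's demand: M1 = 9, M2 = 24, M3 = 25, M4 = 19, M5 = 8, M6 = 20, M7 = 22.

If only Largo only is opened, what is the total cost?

Each market is assigned to its cheapest site among the open ones.
{Largo}: M1→Largo 4·9=36, M2→Largo 5·24=120, M3→Largo 12·25=300, M4→Largo 11·19=209, M5→Largo 13·8=104, M6→Largo 8·20=160, M7→Largo 3·22=66. Service 995; fixed 139; total 1134.

Total cost: 1134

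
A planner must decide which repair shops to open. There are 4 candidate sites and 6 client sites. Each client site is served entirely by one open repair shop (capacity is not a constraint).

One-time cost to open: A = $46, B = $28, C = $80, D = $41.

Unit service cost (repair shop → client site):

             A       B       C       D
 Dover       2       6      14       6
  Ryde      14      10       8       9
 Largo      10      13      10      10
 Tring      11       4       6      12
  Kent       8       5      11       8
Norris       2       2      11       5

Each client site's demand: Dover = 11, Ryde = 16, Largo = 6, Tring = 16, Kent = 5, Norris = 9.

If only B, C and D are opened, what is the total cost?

Total cost: 510

Each client site is assigned to its cheapest site among the open ones.
{B, C, D}: Dover→B 6·11=66, Ryde→C 8·16=128, Largo→C 10·6=60, Tring→B 4·16=64, Kent→B 5·5=25, Norris→B 2·9=18. Service 361; fixed 149; total 510.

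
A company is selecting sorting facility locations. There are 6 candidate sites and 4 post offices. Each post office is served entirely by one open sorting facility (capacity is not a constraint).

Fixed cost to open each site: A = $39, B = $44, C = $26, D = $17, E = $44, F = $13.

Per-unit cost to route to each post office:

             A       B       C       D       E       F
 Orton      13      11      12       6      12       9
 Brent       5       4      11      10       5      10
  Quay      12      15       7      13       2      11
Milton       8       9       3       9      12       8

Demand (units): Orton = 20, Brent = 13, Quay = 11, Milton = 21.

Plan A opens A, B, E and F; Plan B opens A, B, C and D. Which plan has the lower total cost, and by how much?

Plan B is cheaper by 124.

Plan A: {A, B, E, F}: Orton→F 9·20=180, Brent→B 4·13=52, Quay→E 2·11=22, Milton→A 8·21=168. Service 422; fixed 140; total 562.
Plan B: {A, B, C, D}: Orton→D 6·20=120, Brent→B 4·13=52, Quay→C 7·11=77, Milton→C 3·21=63. Service 312; fixed 126; total 438.
Difference: |562 − 438| = 124.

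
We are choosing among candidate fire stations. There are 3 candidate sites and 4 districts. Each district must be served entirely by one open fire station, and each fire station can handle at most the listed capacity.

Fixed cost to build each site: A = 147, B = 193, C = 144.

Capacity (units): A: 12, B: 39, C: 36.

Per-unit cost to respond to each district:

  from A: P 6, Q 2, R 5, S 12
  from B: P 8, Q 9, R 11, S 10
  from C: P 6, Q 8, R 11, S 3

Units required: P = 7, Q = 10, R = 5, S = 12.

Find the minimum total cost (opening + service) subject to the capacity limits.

Open {C}: P→C 6·7=42, Q→C 8·10=80, R→C 11·5=55, S→C 3·12=36.
Loads: C carries 34/36. Service 213; fixed 144; total 357.
Next best feasible plan costs 444.

Minimum total cost: 357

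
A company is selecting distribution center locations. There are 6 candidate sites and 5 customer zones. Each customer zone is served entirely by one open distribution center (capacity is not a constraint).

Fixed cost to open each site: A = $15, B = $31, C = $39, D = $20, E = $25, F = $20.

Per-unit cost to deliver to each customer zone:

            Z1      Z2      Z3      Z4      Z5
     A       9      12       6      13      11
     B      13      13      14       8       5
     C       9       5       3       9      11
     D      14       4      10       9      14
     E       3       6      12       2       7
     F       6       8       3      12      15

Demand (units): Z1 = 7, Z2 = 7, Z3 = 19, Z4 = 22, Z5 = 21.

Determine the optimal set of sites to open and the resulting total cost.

For any fixed open set, each customer zone goes to its cheapest open site; total = fixed + service.
{B, E, F}: Z1→E 3·7=21, Z2→E 6·7=42, Z3→F 3·19=57, Z4→E 2·22=44, Z5→B 5·21=105. Service 269; fixed 76; total 345.
{B, D, E, F}: service 255 + fixed 96 = 351
{E, F}: Z1→E 3·7=21, Z2→E 6·7=42, Z3→F 3·19=57, Z4→E 2·22=44, Z5→E 7·21=147. Service 311; fixed 45; total 356.
{A, B, C, D, E, F}: Z1→E 3·7=21, Z2→D 4·7=28, Z3→C 3·19=57, Z4→E 2·22=44, Z5→B 5·21=105. Service 255; fixed 150; total 405.
No other subset beats 345.

Open B, E and F; minimum total cost 345.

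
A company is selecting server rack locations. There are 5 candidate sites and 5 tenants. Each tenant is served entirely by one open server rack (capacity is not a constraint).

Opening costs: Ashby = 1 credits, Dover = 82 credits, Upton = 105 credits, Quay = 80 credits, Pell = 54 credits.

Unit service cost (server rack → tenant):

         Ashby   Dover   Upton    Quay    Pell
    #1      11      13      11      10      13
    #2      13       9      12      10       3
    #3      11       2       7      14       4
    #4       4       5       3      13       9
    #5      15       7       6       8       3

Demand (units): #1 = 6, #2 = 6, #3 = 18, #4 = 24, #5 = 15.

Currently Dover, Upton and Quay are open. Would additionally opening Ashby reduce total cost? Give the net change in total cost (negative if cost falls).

No — net change +1 (cost rises by 1).

Current service cost with {Dover, Upton, Quay}: 312.
Adding Ashby: each tenant re-picks its cheapest; new service cost 312, saving 0.
Extra fixed cost: 1. Net change = 1 − 0 = 1.
(Totals: 579 → 580.)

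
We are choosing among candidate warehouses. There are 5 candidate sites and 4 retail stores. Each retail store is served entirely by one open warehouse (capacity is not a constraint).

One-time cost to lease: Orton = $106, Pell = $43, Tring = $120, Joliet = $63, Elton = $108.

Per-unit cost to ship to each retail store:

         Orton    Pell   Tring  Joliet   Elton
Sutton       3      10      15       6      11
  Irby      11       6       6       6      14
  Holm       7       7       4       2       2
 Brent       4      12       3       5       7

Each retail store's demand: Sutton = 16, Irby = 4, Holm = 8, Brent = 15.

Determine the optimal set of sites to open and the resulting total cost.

Open Joliet only; minimum total cost 274.

For any fixed open set, each retail store goes to its cheapest open site; total = fixed + service.
{Joliet}: Sutton→Joliet 6·16=96, Irby→Joliet 6·4=24, Holm→Joliet 2·8=16, Brent→Joliet 5·15=75. Service 211; fixed 63; total 274.
{Orton}: Sutton→Orton 3·16=48, Irby→Orton 11·4=44, Holm→Orton 7·8=56, Brent→Orton 4·15=60. Service 208; fixed 106; total 314.
{Orton, Joliet}: Sutton→Orton 3·16=48, Irby→Joliet 6·4=24, Holm→Joliet 2·8=16, Brent→Orton 4·15=60. Service 148; fixed 169; total 317.
{Orton, Pell, Tring, Joliet, Elton}: service 133 + fixed 440 = 573
No other subset beats 274.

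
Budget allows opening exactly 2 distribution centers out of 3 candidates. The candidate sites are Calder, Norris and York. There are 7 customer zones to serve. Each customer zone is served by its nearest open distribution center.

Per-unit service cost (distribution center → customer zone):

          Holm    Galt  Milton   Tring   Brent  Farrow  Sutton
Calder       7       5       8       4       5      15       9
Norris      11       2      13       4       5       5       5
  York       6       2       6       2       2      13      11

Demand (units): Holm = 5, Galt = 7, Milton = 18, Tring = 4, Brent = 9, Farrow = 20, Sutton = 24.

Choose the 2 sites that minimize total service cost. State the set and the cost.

With exactly 2 open, each customer zone uses its cheapest among the chosen.
{Norris, York}: Holm→York 6·5=30, Galt→Norris 2·7=14, Milton→York 6·18=108, Tring→York 2·4=8, Brent→York 2·9=18, Farrow→Norris 5·20=100, Sutton→Norris 5·24=120. Service cost 398.
{Calder, Norris}: service cost 474
{Calder, York}: service cost 654
Among all 3 size-2 choices, {Norris, York} is lowest.

Choose Norris and York; total service cost 398.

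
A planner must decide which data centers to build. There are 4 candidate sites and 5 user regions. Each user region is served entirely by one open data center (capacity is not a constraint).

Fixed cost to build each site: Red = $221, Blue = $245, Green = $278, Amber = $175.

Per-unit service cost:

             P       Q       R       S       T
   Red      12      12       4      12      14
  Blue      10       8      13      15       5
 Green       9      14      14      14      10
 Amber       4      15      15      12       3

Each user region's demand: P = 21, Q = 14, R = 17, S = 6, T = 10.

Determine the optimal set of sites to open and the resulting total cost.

For any fixed open set, each user region goes to its cheapest open site; total = fixed + service.
{Red, Amber}: P→Amber 4·21=84, Q→Red 12·14=168, R→Red 4·17=68, S→Red 12·6=72, T→Amber 3·10=30. Service 422; fixed 396; total 818.
{Amber}: P→Amber 4·21=84, Q→Amber 15·14=210, R→Amber 15·17=255, S→Amber 12·6=72, T→Amber 3·10=30. Service 651; fixed 175; total 826.
{Red}: service 700 + fixed 221 = 921
{Red, Blue, Green, Amber}: service 366 + fixed 919 = 1285
No other subset beats 818.

Open Red and Amber; minimum total cost 818.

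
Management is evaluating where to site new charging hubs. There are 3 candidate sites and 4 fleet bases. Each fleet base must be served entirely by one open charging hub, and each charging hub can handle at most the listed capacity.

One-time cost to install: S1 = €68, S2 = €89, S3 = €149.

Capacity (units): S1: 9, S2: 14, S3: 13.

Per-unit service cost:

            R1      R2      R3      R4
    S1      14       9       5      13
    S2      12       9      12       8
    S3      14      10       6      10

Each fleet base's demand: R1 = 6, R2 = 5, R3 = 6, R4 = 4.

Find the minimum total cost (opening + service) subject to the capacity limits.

Open {S1, S2}: R1→S2 12·6=72, R2→S1 9·5=45, R3→S2 12·6=72, R4→S1 13·4=52.
Loads: S1 carries 9/9, S2 carries 12/14. Service 241; fixed 157; total 398.
Next best feasible plan costs 428.

Minimum total cost: 398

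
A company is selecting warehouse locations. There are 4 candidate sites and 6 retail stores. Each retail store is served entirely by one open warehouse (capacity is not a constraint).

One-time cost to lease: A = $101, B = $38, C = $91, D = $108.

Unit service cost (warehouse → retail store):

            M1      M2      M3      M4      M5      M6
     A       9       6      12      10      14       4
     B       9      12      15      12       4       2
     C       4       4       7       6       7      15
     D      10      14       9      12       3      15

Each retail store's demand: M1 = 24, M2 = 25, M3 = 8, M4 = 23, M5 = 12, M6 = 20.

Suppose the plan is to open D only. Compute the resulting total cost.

Each retail store is assigned to its cheapest site among the open ones.
{D}: M1→D 10·24=240, M2→D 14·25=350, M3→D 9·8=72, M4→D 12·23=276, M5→D 3·12=36, M6→D 15·20=300. Service 1274; fixed 108; total 1382.

Total cost: 1382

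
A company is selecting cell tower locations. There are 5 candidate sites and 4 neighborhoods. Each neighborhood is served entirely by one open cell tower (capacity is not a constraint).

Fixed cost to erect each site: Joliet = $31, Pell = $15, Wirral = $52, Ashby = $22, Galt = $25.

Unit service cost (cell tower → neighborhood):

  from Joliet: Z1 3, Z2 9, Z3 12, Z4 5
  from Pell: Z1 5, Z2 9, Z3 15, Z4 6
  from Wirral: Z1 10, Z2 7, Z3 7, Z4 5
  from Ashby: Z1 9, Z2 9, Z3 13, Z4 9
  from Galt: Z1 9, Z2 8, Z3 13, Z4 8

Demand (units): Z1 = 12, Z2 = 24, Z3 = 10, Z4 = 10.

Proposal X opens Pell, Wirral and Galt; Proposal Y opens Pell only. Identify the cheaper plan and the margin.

Proposal X is cheaper by 61.

Proposal X: {Pell, Wirral, Galt}: Z1→Pell 5·12=60, Z2→Wirral 7·24=168, Z3→Wirral 7·10=70, Z4→Wirral 5·10=50. Service 348; fixed 92; total 440.
Proposal Y: {Pell}: Z1→Pell 5·12=60, Z2→Pell 9·24=216, Z3→Pell 15·10=150, Z4→Pell 6·10=60. Service 486; fixed 15; total 501.
Difference: |440 − 501| = 61.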